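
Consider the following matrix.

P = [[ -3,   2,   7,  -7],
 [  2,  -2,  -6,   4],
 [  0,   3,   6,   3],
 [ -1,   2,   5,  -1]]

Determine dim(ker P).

2

Row reduce to echelon form.
R2 ← R2 + (2/3)·R1: [0, -2/3, -4/3, -2/3]
R4 ← R4 − (1/3)·R1: [0, 4/3, 8/3, 4/3]
R3 ← R3 + (9/2)·R2: [0, 0, 0, 0]
R4 ← R4 + (2)·R2: [0, 0, 0, 0]
2 nonzero rows, so rank(P) = 2.
P has 4 columns; by rank–nullity, nullity = 4 − 2 = 2.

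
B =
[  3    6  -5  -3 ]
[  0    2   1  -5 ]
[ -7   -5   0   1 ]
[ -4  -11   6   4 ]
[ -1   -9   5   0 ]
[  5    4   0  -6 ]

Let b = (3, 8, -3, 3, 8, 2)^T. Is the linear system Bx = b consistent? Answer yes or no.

no

Row reduce the augmented matrix [B | b].
R3 ← R3 + (7/3)·R1: [0, 9, -35/3, -6, 4]
R4 ← R4 + (4/3)·R1: [0, -3, -2/3, 0, 7]
R5 ← R5 + (1/3)·R1: [0, -7, 10/3, -1, 9]
R6 ← R6 − (5/3)·R1: [0, -6, 25/3, -1, -3]
R3 ← R3 − (9/2)·R2: [0, 0, -97/6, 33/2, -32]
R4 ← R4 + (3/2)·R2: [0, 0, 5/6, -15/2, 19]
R5 ← R5 + (7/2)·R2: [0, 0, 41/6, -37/2, 37]
R6 ← R6 + (3)·R2: [0, 0, 34/3, -16, 21]
R4 ← R4 + (5/97)·R3: [0, 0, 0, -645/97, 1683/97]
R5 ← R5 + (41/97)·R3: [0, 0, 0, -1118/97, 2277/97]
R6 ← R6 + (68/97)·R3: [0, 0, 0, -430/97, -139/97]
R5 ← R5 − (26/15)·R4: [0, 0, 0, 0, -33/5]
R6 ← R6 − (2/3)·R4: [0, 0, 0, 0, -13]
R6 ← R6 − (65/33)·R5: [0, 0, 0, 0, 0]
The echelon form has 5 nonzero rows; the last pivot sits in the augmented column, so rank(B) = 4 but rank([B|b]) = 5.
Since the ranks differ, the system is inconsistent.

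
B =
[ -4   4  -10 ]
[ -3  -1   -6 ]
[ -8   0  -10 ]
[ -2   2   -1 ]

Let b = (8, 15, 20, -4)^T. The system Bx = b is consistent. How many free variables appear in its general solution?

0

Row reduce the augmented matrix [B | b].
R2 ← R2 − (3/4)·R1: [0, -4, 3/2, 9]
R3 ← R3 − (2)·R1: [0, -8, 10, 4]
R4 ← R4 − (1/2)·R1: [0, 0, 4, -8]
R3 ← R3 − (2)·R2: [0, 0, 7, -14]
R4 ← R4 − (4/7)·R3: [0, 0, 0, 0]
The echelon form has 3 nonzero rows, and every pivot lies in the first 3 columns, so rank(B) = rank([B|b]) = 3.
The system is consistent.
Free variables = (unknowns) − (rank) = 3 − 3 = 0.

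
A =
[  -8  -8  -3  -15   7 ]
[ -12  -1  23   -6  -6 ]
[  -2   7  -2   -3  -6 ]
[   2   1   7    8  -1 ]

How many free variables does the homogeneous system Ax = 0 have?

Row reduce to echelon form.
R2 ← R2 − (3/2)·R1: [0, 11, 55/2, 33/2, -33/2]
R3 ← R3 − (1/4)·R1: [0, 9, -5/4, 3/4, -31/4]
R4 ← R4 + (1/4)·R1: [0, -1, 25/4, 17/4, 3/4]
R3 ← R3 − (9/11)·R2: [0, 0, -95/4, -51/4, 23/4]
R4 ← R4 + (1/11)·R2: [0, 0, 35/4, 23/4, -3/4]
R4 ← R4 + (7/19)·R3: [0, 0, 0, 20/19, 26/19]
4 nonzero rows, so rank(A) = 4.
A has 5 columns; by rank–nullity, nullity = 5 − 4 = 1.

1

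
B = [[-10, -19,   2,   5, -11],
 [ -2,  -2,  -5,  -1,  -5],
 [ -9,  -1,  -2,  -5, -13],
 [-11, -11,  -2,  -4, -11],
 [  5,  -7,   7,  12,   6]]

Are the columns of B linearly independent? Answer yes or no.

Row reduce B to echelon form.
R2 ← R2 − (1/5)·R1: [0, 9/5, -27/5, -2, -14/5]
R3 ← R3 − (9/10)·R1: [0, 161/10, -19/5, -19/2, -31/10]
R4 ← R4 − (11/10)·R1: [0, 99/10, -21/5, -19/2, 11/10]
R5 ← R5 + (1/2)·R1: [0, -33/2, 8, 29/2, 1/2]
R3 ← R3 − (161/18)·R2: [0, 0, 89/2, 151/18, 395/18]
R4 ← R4 − (11/2)·R2: [0, 0, 51/2, 3/2, 33/2]
R5 ← R5 + (55/6)·R2: [0, 0, -83/2, -23/6, -151/6]
R4 ← R4 − (51/89)·R3: [0, 0, 0, -883/267, 1048/267]
R5 ← R5 + (83/89)·R3: [0, 0, 0, 3196/801, -3766/801]
R5 ← R5 + (3196/2649)·R4: [0, 0, 0, 0, 30/883]
5 pivots among 5 columns.
Every column is a pivot column, so the columns are linearly independent.

yes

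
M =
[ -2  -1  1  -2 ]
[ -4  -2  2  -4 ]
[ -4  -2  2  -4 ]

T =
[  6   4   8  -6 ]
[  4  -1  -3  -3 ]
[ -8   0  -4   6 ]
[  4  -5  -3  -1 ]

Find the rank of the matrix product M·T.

1

First compute MT:
[[-32,   3, -11,  23],
 [-64,   6, -22,  46],
 [-64,   6, -22,  46]]
Now row reduce the product.
R2 ← R2 − (2)·R1: [0, 0, 0, 0]
R3 ← R3 − (2)·R1: [0, 0, 0, 0]
1 nonzero row, so rank(MT) = 1.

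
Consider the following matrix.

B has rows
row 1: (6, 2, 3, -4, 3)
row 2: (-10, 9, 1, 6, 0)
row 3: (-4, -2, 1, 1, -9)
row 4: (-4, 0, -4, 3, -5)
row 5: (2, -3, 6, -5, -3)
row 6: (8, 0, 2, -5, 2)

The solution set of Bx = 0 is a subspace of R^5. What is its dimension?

Row reduce to echelon form.
R2 ← R2 + (5/3)·R1: [0, 37/3, 6, -2/3, 5]
R3 ← R3 + (2/3)·R1: [0, -2/3, 3, -5/3, -7]
R4 ← R4 + (2/3)·R1: [0, 4/3, -2, 1/3, -3]
R5 ← R5 − (1/3)·R1: [0, -11/3, 5, -11/3, -4]
R6 ← R6 − (4/3)·R1: [0, -8/3, -2, 1/3, -2]
R3 ← R3 + (2/37)·R2: [0, 0, 123/37, -63/37, -249/37]
R4 ← R4 − (4/37)·R2: [0, 0, -98/37, 15/37, -131/37]
R5 ← R5 + (11/37)·R2: [0, 0, 251/37, -143/37, -93/37]
R6 ← R6 + (8/37)·R2: [0, 0, -26/37, 7/37, -34/37]
R4 ← R4 + (98/123)·R3: [0, 0, 0, -39/41, -365/41]
R5 ← R5 − (251/123)·R3: [0, 0, 0, -16/41, 460/41]
R6 ← R6 + (26/123)·R3: [0, 0, 0, -7/41, -96/41]
R5 ← R5 − (16/39)·R4: [0, 0, 0, 0, 580/39]
R6 ← R6 − (7/39)·R4: [0, 0, 0, 0, -29/39]
R6 ← R6 + (1/20)·R5: [0, 0, 0, 0, 0]
5 nonzero rows, so rank(B) = 5.
B has 5 columns; by rank–nullity, nullity = 5 − 5 = 0.

0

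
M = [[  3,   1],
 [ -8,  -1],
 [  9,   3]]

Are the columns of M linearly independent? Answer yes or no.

yes

Row reduce M to echelon form.
R2 ← R2 + (8/3)·R1: [0, 5/3]
R3 ← R3 − (3)·R1: [0, 0]
2 pivots among 2 columns.
Every column is a pivot column, so the columns are linearly independent.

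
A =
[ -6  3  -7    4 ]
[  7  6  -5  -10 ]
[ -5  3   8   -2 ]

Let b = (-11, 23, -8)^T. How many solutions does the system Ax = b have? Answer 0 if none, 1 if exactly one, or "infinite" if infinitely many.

infinite

Row reduce the augmented matrix [A | b].
R2 ← R2 + (7/6)·R1: [0, 19/2, -79/6, -16/3, 61/6]
R3 ← R3 − (5/6)·R1: [0, 1/2, 83/6, -16/3, 7/6]
R3 ← R3 − (1/19)·R2: [0, 0, 276/19, -96/19, 12/19]
The echelon form has 3 nonzero rows, and every pivot lies in the first 4 columns, so rank(A) = rank([A|b]) = 3.
The system is consistent.
rank = 3 < 4 unknowns, so there are infinitely many solutions.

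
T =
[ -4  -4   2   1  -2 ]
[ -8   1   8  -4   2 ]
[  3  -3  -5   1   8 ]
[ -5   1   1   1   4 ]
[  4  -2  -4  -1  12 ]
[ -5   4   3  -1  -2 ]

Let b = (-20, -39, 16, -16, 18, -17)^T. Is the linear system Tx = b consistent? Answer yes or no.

Row reduce the augmented matrix [T | b].
R2 ← R2 − (2)·R1: [0, 9, 4, -6, 6, 1]
R3 ← R3 + (3/4)·R1: [0, -6, -7/2, 7/4, 13/2, 1]
R4 ← R4 − (5/4)·R1: [0, 6, -3/2, -1/4, 13/2, 9]
R5 ← R5 + R1: [0, -6, -2, 0, 10, -2]
R6 ← R6 − (5/4)·R1: [0, 9, 1/2, -9/4, 1/2, 8]
R3 ← R3 + (2/3)·R2: [0, 0, -5/6, -9/4, 21/2, 5/3]
R4 ← R4 − (2/3)·R2: [0, 0, -25/6, 15/4, 5/2, 25/3]
R5 ← R5 + (2/3)·R2: [0, 0, 2/3, -4, 14, -4/3]
R6 ← R6 − R2: [0, 0, -7/2, 15/4, -11/2, 7]
R4 ← R4 − (5)·R3: [0, 0, 0, 15, -50, 0]
R5 ← R5 + (4/5)·R3: [0, 0, 0, -29/5, 112/5, 0]
R6 ← R6 − (21/5)·R3: [0, 0, 0, 66/5, -248/5, 0]
R5 ← R5 + (29/75)·R4: [0, 0, 0, 0, 46/15, 0]
R6 ← R6 − (22/25)·R4: [0, 0, 0, 0, -28/5, 0]
R6 ← R6 + (42/23)·R5: [0, 0, 0, 0, 0, 0]
The echelon form has 5 nonzero rows, and every pivot lies in the first 5 columns, so rank(T) = rank([T|b]) = 5.
The system is consistent.

yes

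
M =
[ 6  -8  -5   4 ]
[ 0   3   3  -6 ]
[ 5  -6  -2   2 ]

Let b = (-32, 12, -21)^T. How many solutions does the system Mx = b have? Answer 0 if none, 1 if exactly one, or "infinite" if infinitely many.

Row reduce the augmented matrix [M | b].
R3 ← R3 − (5/6)·R1: [0, 2/3, 13/6, -4/3, 17/3]
R3 ← R3 − (2/9)·R2: [0, 0, 3/2, 0, 3]
The echelon form has 3 nonzero rows, and every pivot lies in the first 4 columns, so rank(M) = rank([M|b]) = 3.
The system is consistent.
rank = 3 < 4 unknowns, so there are infinitely many solutions.

infinite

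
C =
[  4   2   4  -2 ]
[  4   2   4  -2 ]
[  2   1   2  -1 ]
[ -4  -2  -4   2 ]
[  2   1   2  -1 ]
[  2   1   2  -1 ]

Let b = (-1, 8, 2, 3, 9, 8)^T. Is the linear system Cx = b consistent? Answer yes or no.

no

Row reduce the augmented matrix [C | b].
R2 ← R2 − R1: [0, 0, 0, 0, 9]
R3 ← R3 − (1/2)·R1: [0, 0, 0, 0, 5/2]
R4 ← R4 + R1: [0, 0, 0, 0, 2]
R5 ← R5 − (1/2)·R1: [0, 0, 0, 0, 19/2]
R6 ← R6 − (1/2)·R1: [0, 0, 0, 0, 17/2]
R3 ← R3 − (5/18)·R2: [0, 0, 0, 0, 0]
R4 ← R4 − (2/9)·R2: [0, 0, 0, 0, 0]
R5 ← R5 − (19/18)·R2: [0, 0, 0, 0, 0]
R6 ← R6 − (17/18)·R2: [0, 0, 0, 0, 0]
The echelon form has 2 nonzero rows; the last pivot sits in the augmented column, so rank(C) = 1 but rank([C|b]) = 2.
Since the ranks differ, the system is inconsistent.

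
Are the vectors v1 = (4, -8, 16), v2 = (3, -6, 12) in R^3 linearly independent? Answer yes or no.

no

Form the matrix with these vectors as rows and row reduce.
R2 ← R2 − (3/4)·R1: [0, 0, 0]
1 nonzero row, so the 2 vectors span a space of dimension 1.
Since 1 < 2, the vectors are linearly dependent.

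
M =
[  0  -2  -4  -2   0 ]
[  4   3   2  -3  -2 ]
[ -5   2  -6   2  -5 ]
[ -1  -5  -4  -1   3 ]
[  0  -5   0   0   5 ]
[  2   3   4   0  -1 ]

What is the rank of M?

3

Row reduce to echelon form.
Swap R1 ↔ R2
R3 ← R3 + (5/4)·R1: [0, 23/4, -7/2, -7/4, -15/2]
R4 ← R4 + (1/4)·R1: [0, -17/4, -7/2, -7/4, 5/2]
R6 ← R6 − (1/2)·R1: [0, 3/2, 3, 3/2, 0]
R3 ← R3 + (23/8)·R2: [0, 0, -15, -15/2, -15/2]
R4 ← R4 − (17/8)·R2: [0, 0, 5, 5/2, 5/2]
R5 ← R5 − (5/2)·R2: [0, 0, 10, 5, 5]
R6 ← R6 + (3/4)·R2: [0, 0, 0, 0, 0]
R4 ← R4 + (1/3)·R3: [0, 0, 0, 0, 0]
R5 ← R5 + (2/3)·R3: [0, 0, 0, 0, 0]
Echelon form has 3 nonzero rows, so rank(M) = 3.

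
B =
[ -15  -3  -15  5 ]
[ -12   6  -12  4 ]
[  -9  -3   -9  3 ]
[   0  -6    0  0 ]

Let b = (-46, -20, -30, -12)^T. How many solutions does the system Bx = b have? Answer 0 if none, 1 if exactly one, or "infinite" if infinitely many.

Row reduce the augmented matrix [B | b].
R2 ← R2 − (4/5)·R1: [0, 42/5, 0, 0, 84/5]
R3 ← R3 − (3/5)·R1: [0, -6/5, 0, 0, -12/5]
R3 ← R3 + (1/7)·R2: [0, 0, 0, 0, 0]
R4 ← R4 + (5/7)·R2: [0, 0, 0, 0, 0]
The echelon form has 2 nonzero rows, and every pivot lies in the first 4 columns, so rank(B) = rank([B|b]) = 2.
The system is consistent.
rank = 2 < 4 unknowns, so there are infinitely many solutions.

infinite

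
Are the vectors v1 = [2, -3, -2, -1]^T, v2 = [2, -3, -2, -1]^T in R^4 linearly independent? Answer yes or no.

no

Form the matrix with these vectors as rows and row reduce.
R2 ← R2 − R1: [0, 0, 0, 0]
1 nonzero row, so the 2 vectors span a space of dimension 1.
Since 1 < 2, the vectors are linearly dependent.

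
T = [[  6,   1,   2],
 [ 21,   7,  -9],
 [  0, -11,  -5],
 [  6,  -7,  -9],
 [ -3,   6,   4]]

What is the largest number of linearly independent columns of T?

Row reduce to echelon form.
R2 ← R2 − (7/2)·R1: [0, 7/2, -16]
R4 ← R4 − R1: [0, -8, -11]
R5 ← R5 + (1/2)·R1: [0, 13/2, 5]
R3 ← R3 + (22/7)·R2: [0, 0, -387/7]
R4 ← R4 + (16/7)·R2: [0, 0, -333/7]
R5 ← R5 − (13/7)·R2: [0, 0, 243/7]
R4 ← R4 − (37/43)·R3: [0, 0, 0]
R5 ← R5 + (27/43)·R3: [0, 0, 0]
Echelon form has 3 nonzero rows, so rank(T) = 3.
The rank gives the maximum number of linearly independent columns: 3.

3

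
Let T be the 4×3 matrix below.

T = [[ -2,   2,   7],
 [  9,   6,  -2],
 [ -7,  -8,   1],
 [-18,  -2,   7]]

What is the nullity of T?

0

Row reduce to echelon form.
R2 ← R2 + (9/2)·R1: [0, 15, 59/2]
R3 ← R3 − (7/2)·R1: [0, -15, -47/2]
R4 ← R4 − (9)·R1: [0, -20, -56]
R3 ← R3 + R2: [0, 0, 6]
R4 ← R4 + (4/3)·R2: [0, 0, -50/3]
R4 ← R4 + (25/9)·R3: [0, 0, 0]
3 nonzero rows, so rank(T) = 3.
T has 3 columns; by rank–nullity, nullity = 3 − 3 = 0.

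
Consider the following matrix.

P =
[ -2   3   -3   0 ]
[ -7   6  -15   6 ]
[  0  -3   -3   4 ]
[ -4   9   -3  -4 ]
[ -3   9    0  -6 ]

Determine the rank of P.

2

Row reduce to echelon form.
R2 ← R2 − (7/2)·R1: [0, -9/2, -9/2, 6]
R4 ← R4 − (2)·R1: [0, 3, 3, -4]
R5 ← R5 − (3/2)·R1: [0, 9/2, 9/2, -6]
R3 ← R3 − (2/3)·R2: [0, 0, 0, 0]
R4 ← R4 + (2/3)·R2: [0, 0, 0, 0]
R5 ← R5 + R2: [0, 0, 0, 0]
Echelon form has 2 nonzero rows, so rank(P) = 2.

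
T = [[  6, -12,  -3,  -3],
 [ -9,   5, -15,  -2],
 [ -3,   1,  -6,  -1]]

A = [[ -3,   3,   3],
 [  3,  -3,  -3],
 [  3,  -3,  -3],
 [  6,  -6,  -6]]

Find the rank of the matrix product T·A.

1

First compute TA:
[[-81,  81,  81],
 [-15,  15,  15],
 [-12,  12,  12]]
Now row reduce the product.
R2 ← R2 − (5/27)·R1: [0, 0, 0]
R3 ← R3 − (4/27)·R1: [0, 0, 0]
1 nonzero row, so rank(TA) = 1.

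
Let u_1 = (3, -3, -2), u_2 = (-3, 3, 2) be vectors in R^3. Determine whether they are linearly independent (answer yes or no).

no

Form the matrix with these vectors as rows and row reduce.
R2 ← R2 + R1: [0, 0, 0]
1 nonzero row, so the 2 vectors span a space of dimension 1.
Since 1 < 2, the vectors are linearly dependent.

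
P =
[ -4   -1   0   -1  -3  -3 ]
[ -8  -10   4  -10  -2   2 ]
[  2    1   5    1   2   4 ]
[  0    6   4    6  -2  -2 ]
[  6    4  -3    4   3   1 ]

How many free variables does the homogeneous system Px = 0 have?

3

Row reduce to echelon form.
R2 ← R2 − (2)·R1: [0, -8, 4, -8, 4, 8]
R3 ← R3 + (1/2)·R1: [0, 1/2, 5, 1/2, 1/2, 5/2]
R5 ← R5 + (3/2)·R1: [0, 5/2, -3, 5/2, -3/2, -7/2]
R3 ← R3 + (1/16)·R2: [0, 0, 21/4, 0, 3/4, 3]
R4 ← R4 + (3/4)·R2: [0, 0, 7, 0, 1, 4]
R5 ← R5 + (5/16)·R2: [0, 0, -7/4, 0, -1/4, -1]
R4 ← R4 − (4/3)·R3: [0, 0, 0, 0, 0, 0]
R5 ← R5 + (1/3)·R3: [0, 0, 0, 0, 0, 0]
3 nonzero rows, so rank(P) = 3.
P has 6 columns; by rank–nullity, nullity = 6 − 3 = 3.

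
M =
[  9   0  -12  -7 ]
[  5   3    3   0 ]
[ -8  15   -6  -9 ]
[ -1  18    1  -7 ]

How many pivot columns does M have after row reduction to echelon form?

Row reduce to echelon form.
R2 ← R2 − (5/9)·R1: [0, 3, 29/3, 35/9]
R3 ← R3 + (8/9)·R1: [0, 15, -50/3, -137/9]
R4 ← R4 + (1/9)·R1: [0, 18, -1/3, -70/9]
R3 ← R3 − (5)·R2: [0, 0, -65, -104/3]
R4 ← R4 − (6)·R2: [0, 0, -175/3, -280/9]
R4 ← R4 − (35/39)·R3: [0, 0, 0, 0]
Echelon form has 3 nonzero rows, so rank(M) = 3.
Each nonzero row contributes one pivot column: 3 pivot columns.

3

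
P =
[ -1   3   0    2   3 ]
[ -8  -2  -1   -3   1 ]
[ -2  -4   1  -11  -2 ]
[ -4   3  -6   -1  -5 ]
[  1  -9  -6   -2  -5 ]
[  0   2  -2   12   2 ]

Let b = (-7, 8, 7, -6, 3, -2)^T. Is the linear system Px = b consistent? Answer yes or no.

Row reduce the augmented matrix [P | b].
R2 ← R2 − (8)·R1: [0, -26, -1, -19, -23, 64]
R3 ← R3 − (2)·R1: [0, -10, 1, -15, -8, 21]
R4 ← R4 − (4)·R1: [0, -9, -6, -9, -17, 22]
R5 ← R5 + R1: [0, -6, -6, 0, -2, -4]
R3 ← R3 − (5/13)·R2: [0, 0, 18/13, -100/13, 11/13, -47/13]
R4 ← R4 − (9/26)·R2: [0, 0, -147/26, -63/26, -235/26, -2/13]
R5 ← R5 − (3/13)·R2: [0, 0, -75/13, 57/13, 43/13, -244/13]
R6 ← R6 + (1/13)·R2: [0, 0, -27/13, 137/13, 3/13, 38/13]
R4 ← R4 + (49/12)·R3: [0, 0, 0, -203/6, -67/12, -179/12]
R5 ← R5 + (25/6)·R3: [0, 0, 0, -83/3, 41/6, -203/6]
R6 ← R6 + (3/2)·R3: [0, 0, 0, -1, 3/2, -5/2]
R5 ← R5 − (166/203)·R4: [0, 0, 0, 0, 2314/203, -4392/203]
R6 ← R6 − (6/203)·R4: [0, 0, 0, 0, 338/203, -418/203]
R6 ← R6 − (13/89)·R5: [0, 0, 0, 0, 0, 98/89]
The echelon form has 6 nonzero rows; the last pivot sits in the augmented column, so rank(P) = 5 but rank([P|b]) = 6.
Since the ranks differ, the system is inconsistent.

no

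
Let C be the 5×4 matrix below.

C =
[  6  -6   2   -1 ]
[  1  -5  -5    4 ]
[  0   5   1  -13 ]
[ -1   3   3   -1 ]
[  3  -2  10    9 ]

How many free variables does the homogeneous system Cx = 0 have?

1

Row reduce to echelon form.
R2 ← R2 − (1/6)·R1: [0, -4, -16/3, 25/6]
R4 ← R4 + (1/6)·R1: [0, 2, 10/3, -7/6]
R5 ← R5 − (1/2)·R1: [0, 1, 9, 19/2]
R3 ← R3 + (5/4)·R2: [0, 0, -17/3, -187/24]
R4 ← R4 + (1/2)·R2: [0, 0, 2/3, 11/12]
R5 ← R5 + (1/4)·R2: [0, 0, 23/3, 253/24]
R4 ← R4 + (2/17)·R3: [0, 0, 0, 0]
R5 ← R5 + (23/17)·R3: [0, 0, 0, 0]
3 nonzero rows, so rank(C) = 3.
C has 4 columns; by rank–nullity, nullity = 4 − 3 = 1.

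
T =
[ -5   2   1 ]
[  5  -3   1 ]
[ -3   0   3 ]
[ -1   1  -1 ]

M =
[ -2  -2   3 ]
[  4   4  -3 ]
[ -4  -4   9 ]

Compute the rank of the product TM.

First compute TM:
[[ 14,  14, -12],
 [-26, -26,  33],
 [ -6,  -6,  18],
 [ 10,  10, -15]]
Now row reduce the product.
R2 ← R2 + (13/7)·R1: [0, 0, 75/7]
R3 ← R3 + (3/7)·R1: [0, 0, 90/7]
R4 ← R4 − (5/7)·R1: [0, 0, -45/7]
R3 ← R3 − (6/5)·R2: [0, 0, 0]
R4 ← R4 + (3/5)·R2: [0, 0, 0]
2 nonzero rows, so rank(TM) = 2.

2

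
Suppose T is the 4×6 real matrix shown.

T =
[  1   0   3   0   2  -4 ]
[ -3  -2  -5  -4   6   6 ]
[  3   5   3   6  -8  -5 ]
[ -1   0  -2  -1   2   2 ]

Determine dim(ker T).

3

Row reduce to echelon form.
R2 ← R2 + (3)·R1: [0, -2, 4, -4, 12, -6]
R3 ← R3 − (3)·R1: [0, 5, -6, 6, -14, 7]
R4 ← R4 + R1: [0, 0, 1, -1, 4, -2]
R3 ← R3 + (5/2)·R2: [0, 0, 4, -4, 16, -8]
R4 ← R4 − (1/4)·R3: [0, 0, 0, 0, 0, 0]
3 nonzero rows, so rank(T) = 3.
T has 6 columns; by rank–nullity, nullity = 6 − 3 = 3.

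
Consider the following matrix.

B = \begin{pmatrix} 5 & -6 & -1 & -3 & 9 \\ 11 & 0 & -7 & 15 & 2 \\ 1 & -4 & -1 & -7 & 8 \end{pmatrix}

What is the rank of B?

Row reduce to echelon form.
R2 ← R2 − (11/5)·R1: [0, 66/5, -24/5, 108/5, -89/5]
R3 ← R3 − (1/5)·R1: [0, -14/5, -4/5, -32/5, 31/5]
R3 ← R3 + (7/33)·R2: [0, 0, -20/11, -20/11, 80/33]
Echelon form has 3 nonzero rows, so rank(B) = 3.

3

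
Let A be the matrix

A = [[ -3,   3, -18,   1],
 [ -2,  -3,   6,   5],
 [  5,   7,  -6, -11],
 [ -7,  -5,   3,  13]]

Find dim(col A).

3

Row reduce to echelon form.
R2 ← R2 − (2/3)·R1: [0, -5, 18, 13/3]
R3 ← R3 + (5/3)·R1: [0, 12, -36, -28/3]
R4 ← R4 − (7/3)·R1: [0, -12, 45, 32/3]
R3 ← R3 + (12/5)·R2: [0, 0, 36/5, 16/15]
R4 ← R4 − (12/5)·R2: [0, 0, 9/5, 4/15]
R4 ← R4 − (1/4)·R3: [0, 0, 0, 0]
Echelon form has 3 nonzero rows, so rank(A) = 3.
The column space has dimension equal to the rank: 3.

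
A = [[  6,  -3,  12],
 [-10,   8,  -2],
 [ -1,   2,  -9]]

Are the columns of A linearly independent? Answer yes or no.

Row reduce A to echelon form.
R2 ← R2 + (5/3)·R1: [0, 3, 18]
R3 ← R3 + (1/6)·R1: [0, 3/2, -7]
R3 ← R3 − (1/2)·R2: [0, 0, -16]
3 pivots among 3 columns.
Every column is a pivot column, so the columns are linearly independent.

yes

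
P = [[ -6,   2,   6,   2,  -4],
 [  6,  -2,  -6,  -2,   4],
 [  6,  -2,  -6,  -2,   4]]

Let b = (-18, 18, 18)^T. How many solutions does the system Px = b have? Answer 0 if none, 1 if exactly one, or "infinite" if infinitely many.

infinite

Row reduce the augmented matrix [P | b].
R2 ← R2 + R1: [0, 0, 0, 0, 0, 0]
R3 ← R3 + R1: [0, 0, 0, 0, 0, 0]
The echelon form has 1 nonzero rows, and every pivot lies in the first 5 columns, so rank(P) = rank([P|b]) = 1.
The system is consistent.
rank = 1 < 5 unknowns, so there are infinitely many solutions.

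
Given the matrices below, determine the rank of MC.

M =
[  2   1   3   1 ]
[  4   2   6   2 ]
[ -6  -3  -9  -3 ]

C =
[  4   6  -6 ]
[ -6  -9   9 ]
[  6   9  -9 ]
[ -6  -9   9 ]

First compute MC:
[[ 14,  21, -21],
 [ 28,  42, -42],
 [-42, -63,  63]]
Now row reduce the product.
R2 ← R2 − (2)·R1: [0, 0, 0]
R3 ← R3 + (3)·R1: [0, 0, 0]
1 nonzero row, so rank(MC) = 1.

1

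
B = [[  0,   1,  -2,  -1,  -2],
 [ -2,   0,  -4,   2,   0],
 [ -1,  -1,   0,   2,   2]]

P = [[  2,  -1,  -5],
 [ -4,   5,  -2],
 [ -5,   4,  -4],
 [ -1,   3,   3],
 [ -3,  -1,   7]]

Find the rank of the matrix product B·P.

2

First compute BP:
[[ 13,  -4, -11],
 [ 14,  -8,  32],
 [ -6,   0,  27]]
Now row reduce the product.
R2 ← R2 − (14/13)·R1: [0, -48/13, 570/13]
R3 ← R3 + (6/13)·R1: [0, -24/13, 285/13]
R3 ← R3 − (1/2)·R2: [0, 0, 0]
2 nonzero rows, so rank(BP) = 2.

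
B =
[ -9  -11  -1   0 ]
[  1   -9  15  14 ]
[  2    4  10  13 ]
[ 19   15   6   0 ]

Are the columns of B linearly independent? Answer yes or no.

yes

Row reduce B to echelon form.
R2 ← R2 + (1/9)·R1: [0, -92/9, 134/9, 14]
R3 ← R3 + (2/9)·R1: [0, 14/9, 88/9, 13]
R4 ← R4 + (19/9)·R1: [0, -74/9, 35/9, 0]
R3 ← R3 + (7/46)·R2: [0, 0, 277/23, 348/23]
R4 ← R4 − (37/46)·R2: [0, 0, -186/23, -259/23]
R4 ← R4 + (186/277)·R3: [0, 0, 0, -305/277]
4 pivots among 4 columns.
Every column is a pivot column, so the columns are linearly independent.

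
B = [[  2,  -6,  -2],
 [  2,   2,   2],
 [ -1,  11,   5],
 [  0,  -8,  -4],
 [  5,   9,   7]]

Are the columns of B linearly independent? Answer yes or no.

no

Row reduce B to echelon form.
R2 ← R2 − R1: [0, 8, 4]
R3 ← R3 + (1/2)·R1: [0, 8, 4]
R5 ← R5 − (5/2)·R1: [0, 24, 12]
R3 ← R3 − R2: [0, 0, 0]
R4 ← R4 + R2: [0, 0, 0]
R5 ← R5 − (3)·R2: [0, 0, 0]
2 pivots among 3 columns.
Only 2 < 3 pivot columns, so the columns are linearly dependent.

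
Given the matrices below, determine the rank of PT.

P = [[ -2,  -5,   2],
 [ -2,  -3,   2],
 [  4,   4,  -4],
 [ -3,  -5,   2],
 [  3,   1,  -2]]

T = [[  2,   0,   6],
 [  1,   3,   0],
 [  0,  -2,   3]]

3

First compute PT:
[[ -9, -19,  -6],
 [ -7, -13,  -6],
 [ 12,  20,  12],
 [-11, -19, -12],
 [  7,   7,  12]]
Now row reduce the product.
R2 ← R2 − (7/9)·R1: [0, 16/9, -4/3]
R3 ← R3 + (4/3)·R1: [0, -16/3, 4]
R4 ← R4 − (11/9)·R1: [0, 38/9, -14/3]
R5 ← R5 + (7/9)·R1: [0, -70/9, 22/3]
R3 ← R3 + (3)·R2: [0, 0, 0]
R4 ← R4 − (19/8)·R2: [0, 0, -3/2]
R5 ← R5 + (35/8)·R2: [0, 0, 3/2]
Swap R3 ↔ R4
R5 ← R5 + R3: [0, 0, 0]
3 nonzero rows, so rank(PT) = 3.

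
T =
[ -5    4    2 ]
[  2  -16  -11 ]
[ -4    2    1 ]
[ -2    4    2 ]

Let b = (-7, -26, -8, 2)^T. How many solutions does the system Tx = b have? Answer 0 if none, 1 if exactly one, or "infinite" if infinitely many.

Row reduce the augmented matrix [T | b].
R2 ← R2 + (2/5)·R1: [0, -72/5, -51/5, -144/5]
R3 ← R3 − (4/5)·R1: [0, -6/5, -3/5, -12/5]
R4 ← R4 − (2/5)·R1: [0, 12/5, 6/5, 24/5]
R3 ← R3 − (1/12)·R2: [0, 0, 1/4, 0]
R4 ← R4 + (1/6)·R2: [0, 0, -1/2, 0]
R4 ← R4 + (2)·R3: [0, 0, 0, 0]
The echelon form has 3 nonzero rows, and every pivot lies in the first 3 columns, so rank(T) = rank([T|b]) = 3.
The system is consistent.
rank = 3 = number of unknowns, so the solution is unique.

1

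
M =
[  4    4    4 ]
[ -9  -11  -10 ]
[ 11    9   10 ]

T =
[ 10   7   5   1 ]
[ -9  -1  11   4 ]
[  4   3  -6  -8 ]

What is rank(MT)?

2

First compute MT:
[[ 20,  36,  40, -12],
 [-31, -82, -106,  27],
 [ 69,  98,  94, -33]]
Now row reduce the product.
R2 ← R2 + (31/20)·R1: [0, -131/5, -44, 42/5]
R3 ← R3 − (69/20)·R1: [0, -131/5, -44, 42/5]
R3 ← R3 − R2: [0, 0, 0, 0]
2 nonzero rows, so rank(MT) = 2.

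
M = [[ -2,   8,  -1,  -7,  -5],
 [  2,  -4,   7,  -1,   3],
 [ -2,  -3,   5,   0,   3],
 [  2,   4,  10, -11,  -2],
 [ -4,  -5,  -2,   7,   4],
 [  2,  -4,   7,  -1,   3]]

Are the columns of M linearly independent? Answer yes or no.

no

Row reduce M to echelon form.
R2 ← R2 + R1: [0, 4, 6, -8, -2]
R3 ← R3 − R1: [0, -11, 6, 7, 8]
R4 ← R4 + R1: [0, 12, 9, -18, -7]
R5 ← R5 − (2)·R1: [0, -21, 0, 21, 14]
R6 ← R6 + R1: [0, 4, 6, -8, -2]
R3 ← R3 + (11/4)·R2: [0, 0, 45/2, -15, 5/2]
R4 ← R4 − (3)·R2: [0, 0, -9, 6, -1]
R5 ← R5 + (21/4)·R2: [0, 0, 63/2, -21, 7/2]
R6 ← R6 − R2: [0, 0, 0, 0, 0]
R4 ← R4 + (2/5)·R3: [0, 0, 0, 0, 0]
R5 ← R5 − (7/5)·R3: [0, 0, 0, 0, 0]
3 pivots among 5 columns.
Only 3 < 5 pivot columns, so the columns are linearly dependent.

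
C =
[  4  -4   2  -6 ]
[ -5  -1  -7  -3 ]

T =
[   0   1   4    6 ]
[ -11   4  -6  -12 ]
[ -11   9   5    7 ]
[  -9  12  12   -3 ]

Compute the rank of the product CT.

2

First compute CT:
[[ 76, -66, -22, 104],
 [115, -108, -85, -58]]
Now row reduce the product.
R2 ← R2 − (115/76)·R1: [0, -309/38, -1965/38, -4092/19]
2 nonzero rows, so rank(CT) = 2.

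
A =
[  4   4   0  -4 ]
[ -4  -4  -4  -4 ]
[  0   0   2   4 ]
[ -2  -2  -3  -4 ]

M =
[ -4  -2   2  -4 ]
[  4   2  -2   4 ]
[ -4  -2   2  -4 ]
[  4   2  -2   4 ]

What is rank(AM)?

1

First compute AM:
[[-16,  -8,   8, -16],
 [  0,   0,   0,   0],
 [  8,   4,  -4,   8],
 [ -4,  -2,   2,  -4]]
Now row reduce the product.
R3 ← R3 + (1/2)·R1: [0, 0, 0, 0]
R4 ← R4 − (1/4)·R1: [0, 0, 0, 0]
1 nonzero row, so rank(AM) = 1.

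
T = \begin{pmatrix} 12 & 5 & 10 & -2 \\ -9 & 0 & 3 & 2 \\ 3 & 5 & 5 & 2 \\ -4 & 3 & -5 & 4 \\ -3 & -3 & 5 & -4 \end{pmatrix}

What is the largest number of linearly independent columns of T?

4

Row reduce to echelon form.
R2 ← R2 + (3/4)·R1: [0, 15/4, 21/2, 1/2]
R3 ← R3 − (1/4)·R1: [0, 15/4, 5/2, 5/2]
R4 ← R4 + (1/3)·R1: [0, 14/3, -5/3, 10/3]
R5 ← R5 + (1/4)·R1: [0, -7/4, 15/2, -9/2]
R3 ← R3 − R2: [0, 0, -8, 2]
R4 ← R4 − (56/45)·R2: [0, 0, -221/15, 122/45]
R5 ← R5 + (7/15)·R2: [0, 0, 62/5, -64/15]
R4 ← R4 − (221/120)·R3: [0, 0, 0, -35/36]
R5 ← R5 + (31/20)·R3: [0, 0, 0, -7/6]
R5 ← R5 − (6/5)·R4: [0, 0, 0, 0]
Echelon form has 4 nonzero rows, so rank(T) = 4.
The rank gives the maximum number of linearly independent columns: 4.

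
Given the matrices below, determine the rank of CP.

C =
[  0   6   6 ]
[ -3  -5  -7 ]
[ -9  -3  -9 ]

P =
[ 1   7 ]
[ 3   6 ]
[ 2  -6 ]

First compute CP:
[[ 30,   0],
 [-32,  -9],
 [-36, -27]]
Now row reduce the product.
R2 ← R2 + (16/15)·R1: [0, -9]
R3 ← R3 + (6/5)·R1: [0, -27]
R3 ← R3 − (3)·R2: [0, 0]
2 nonzero rows, so rank(CP) = 2.

2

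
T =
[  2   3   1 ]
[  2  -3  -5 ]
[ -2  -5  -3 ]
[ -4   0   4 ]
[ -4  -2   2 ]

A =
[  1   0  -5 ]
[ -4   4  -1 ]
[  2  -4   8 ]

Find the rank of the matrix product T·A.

First compute TA:
[[ -8,   8,  -5],
 [  4,   8, -47],
 [ 12,  -8,  -9],
 [  4, -16,  52],
 [  8, -16,  38]]
Now row reduce the product.
R2 ← R2 + (1/2)·R1: [0, 12, -99/2]
R3 ← R3 + (3/2)·R1: [0, 4, -33/2]
R4 ← R4 + (1/2)·R1: [0, -12, 99/2]
R5 ← R5 + R1: [0, -8, 33]
R3 ← R3 − (1/3)·R2: [0, 0, 0]
R4 ← R4 + R2: [0, 0, 0]
R5 ← R5 + (2/3)·R2: [0, 0, 0]
2 nonzero rows, so rank(TA) = 2.

2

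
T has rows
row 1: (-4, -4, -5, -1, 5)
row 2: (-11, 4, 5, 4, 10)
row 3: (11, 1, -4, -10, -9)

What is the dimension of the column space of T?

3

Row reduce to echelon form.
R2 ← R2 − (11/4)·R1: [0, 15, 75/4, 27/4, -15/4]
R3 ← R3 + (11/4)·R1: [0, -10, -71/4, -51/4, 19/4]
R3 ← R3 + (2/3)·R2: [0, 0, -21/4, -33/4, 9/4]
Echelon form has 3 nonzero rows, so rank(T) = 3.
The column space has dimension equal to the rank: 3.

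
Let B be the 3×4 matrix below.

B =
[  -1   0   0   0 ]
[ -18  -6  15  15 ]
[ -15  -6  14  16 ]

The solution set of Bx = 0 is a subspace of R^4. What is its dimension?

Row reduce to echelon form.
R2 ← R2 − (18)·R1: [0, -6, 15, 15]
R3 ← R3 − (15)·R1: [0, -6, 14, 16]
R3 ← R3 − R2: [0, 0, -1, 1]
3 nonzero rows, so rank(B) = 3.
B has 4 columns; by rank–nullity, nullity = 4 − 3 = 1.

1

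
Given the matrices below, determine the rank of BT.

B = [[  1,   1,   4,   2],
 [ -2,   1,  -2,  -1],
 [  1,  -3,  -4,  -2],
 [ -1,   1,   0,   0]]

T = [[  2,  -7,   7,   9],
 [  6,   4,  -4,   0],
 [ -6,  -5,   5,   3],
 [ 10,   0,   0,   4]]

First compute BT:
[[  4, -23,  23,  29],
 [  4,  28, -28, -28],
 [-12,   1,  -1, -11],
 [  4,  11, -11,  -9]]
Now row reduce the product.
R2 ← R2 − R1: [0, 51, -51, -57]
R3 ← R3 + (3)·R1: [0, -68, 68, 76]
R4 ← R4 − R1: [0, 34, -34, -38]
R3 ← R3 + (4/3)·R2: [0, 0, 0, 0]
R4 ← R4 − (2/3)·R2: [0, 0, 0, 0]
2 nonzero rows, so rank(BT) = 2.

2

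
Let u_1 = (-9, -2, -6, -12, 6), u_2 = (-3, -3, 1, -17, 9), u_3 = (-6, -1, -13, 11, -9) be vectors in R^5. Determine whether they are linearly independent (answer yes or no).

yes

Form the matrix with these vectors as rows and row reduce.
R2 ← R2 − (1/3)·R1: [0, -7/3, 3, -13, 7]
R3 ← R3 − (2/3)·R1: [0, 1/3, -9, 19, -13]
R3 ← R3 + (1/7)·R2: [0, 0, -60/7, 120/7, -12]
3 nonzero rows, so the 3 vectors span a space of dimension 3.
Since 3 = 3, the vectors are linearly independent.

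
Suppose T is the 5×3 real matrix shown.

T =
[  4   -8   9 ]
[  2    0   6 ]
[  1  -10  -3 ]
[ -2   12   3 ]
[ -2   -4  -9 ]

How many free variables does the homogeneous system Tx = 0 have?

Row reduce to echelon form.
R2 ← R2 − (1/2)·R1: [0, 4, 3/2]
R3 ← R3 − (1/4)·R1: [0, -8, -21/4]
R4 ← R4 + (1/2)·R1: [0, 8, 15/2]
R5 ← R5 + (1/2)·R1: [0, -8, -9/2]
R3 ← R3 + (2)·R2: [0, 0, -9/4]
R4 ← R4 − (2)·R2: [0, 0, 9/2]
R5 ← R5 + (2)·R2: [0, 0, -3/2]
R4 ← R4 + (2)·R3: [0, 0, 0]
R5 ← R5 − (2/3)·R3: [0, 0, 0]
3 nonzero rows, so rank(T) = 3.
T has 3 columns; by rank–nullity, nullity = 3 − 3 = 0.

0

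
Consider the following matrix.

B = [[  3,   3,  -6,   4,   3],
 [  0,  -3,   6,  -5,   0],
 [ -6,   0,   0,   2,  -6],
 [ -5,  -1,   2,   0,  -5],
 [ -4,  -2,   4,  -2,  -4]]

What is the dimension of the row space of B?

Row reduce to echelon form.
R3 ← R3 + (2)·R1: [0, 6, -12, 10, 0]
R4 ← R4 + (5/3)·R1: [0, 4, -8, 20/3, 0]
R5 ← R5 + (4/3)·R1: [0, 2, -4, 10/3, 0]
R3 ← R3 + (2)·R2: [0, 0, 0, 0, 0]
R4 ← R4 + (4/3)·R2: [0, 0, 0, 0, 0]
R5 ← R5 + (2/3)·R2: [0, 0, 0, 0, 0]
Echelon form has 2 nonzero rows, so rank(B) = 2.
The row space has dimension equal to the rank: 2.

2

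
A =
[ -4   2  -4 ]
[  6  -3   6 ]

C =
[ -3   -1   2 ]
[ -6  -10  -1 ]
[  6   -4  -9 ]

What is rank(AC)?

First compute AC:
[[-24,   0,  26],
 [ 36,   0, -39]]
Now row reduce the product.
R2 ← R2 + (3/2)·R1: [0, 0, 0]
1 nonzero row, so rank(AC) = 1.

1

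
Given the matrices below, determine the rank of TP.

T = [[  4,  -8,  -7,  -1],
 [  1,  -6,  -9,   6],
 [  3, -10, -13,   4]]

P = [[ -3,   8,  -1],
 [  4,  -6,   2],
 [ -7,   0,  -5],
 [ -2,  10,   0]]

2

First compute TP:
[[  7,  70,  15],
 [ 24, 104,  32],
 [ 34, 124,  42]]
Now row reduce the product.
R2 ← R2 − (24/7)·R1: [0, -136, -136/7]
R3 ← R3 − (34/7)·R1: [0, -216, -216/7]
R3 ← R3 − (27/17)·R2: [0, 0, 0]
2 nonzero rows, so rank(TP) = 2.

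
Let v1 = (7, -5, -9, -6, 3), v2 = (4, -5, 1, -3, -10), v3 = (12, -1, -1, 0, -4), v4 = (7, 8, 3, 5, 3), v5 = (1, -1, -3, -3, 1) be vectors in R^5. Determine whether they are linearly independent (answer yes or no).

Form the matrix with these vectors as rows and row reduce.
R2 ← R2 − (4/7)·R1: [0, -15/7, 43/7, 3/7, -82/7]
R3 ← R3 − (12/7)·R1: [0, 53/7, 101/7, 72/7, -64/7]
R4 ← R4 − R1: [0, 13, 12, 11, 0]
R5 ← R5 − (1/7)·R1: [0, -2/7, -12/7, -15/7, 4/7]
R3 ← R3 + (53/15)·R2: [0, 0, 542/15, 59/5, -758/15]
R4 ← R4 + (91/15)·R2: [0, 0, 739/15, 68/5, -1066/15]
R5 ← R5 − (2/15)·R2: [0, 0, -38/15, -11/5, 32/15]
R4 ← R4 − (739/542)·R3: [0, 0, 0, -1349/542, -587/271]
R5 ← R5 + (19/271)·R3: [0, 0, 0, -372/271, -382/271]
R5 ← R5 − (744/1349)·R4: [0, 0, 0, 0, -290/1349]
5 nonzero rows, so the 5 vectors span a space of dimension 5.
Since 5 = 5, the vectors are linearly independent.

yes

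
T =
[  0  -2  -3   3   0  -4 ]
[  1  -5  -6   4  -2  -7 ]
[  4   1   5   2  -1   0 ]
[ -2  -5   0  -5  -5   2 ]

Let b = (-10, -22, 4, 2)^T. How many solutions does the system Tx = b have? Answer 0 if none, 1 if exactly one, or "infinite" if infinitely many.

Row reduce the augmented matrix [T | b].
Swap R1 ↔ R2
R3 ← R3 − (4)·R1: [0, 21, 29, -14, 7, 28, 92]
R4 ← R4 + (2)·R1: [0, -15, -12, 3, -9, -12, -42]
R3 ← R3 + (21/2)·R2: [0, 0, -5/2, 35/2, 7, -14, -13]
R4 ← R4 − (15/2)·R2: [0, 0, 21/2, -39/2, -9, 18, 33]
R4 ← R4 + (21/5)·R3: [0, 0, 0, 54, 102/5, -204/5, -108/5]
The echelon form has 4 nonzero rows, and every pivot lies in the first 6 columns, so rank(T) = rank([T|b]) = 4.
The system is consistent.
rank = 4 < 6 unknowns, so there are infinitely many solutions.

infinite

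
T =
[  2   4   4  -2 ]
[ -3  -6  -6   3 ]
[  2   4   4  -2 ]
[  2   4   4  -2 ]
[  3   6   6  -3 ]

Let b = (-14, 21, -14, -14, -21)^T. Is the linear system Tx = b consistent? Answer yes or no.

yes

Row reduce the augmented matrix [T | b].
R2 ← R2 + (3/2)·R1: [0, 0, 0, 0, 0]
R3 ← R3 − R1: [0, 0, 0, 0, 0]
R4 ← R4 − R1: [0, 0, 0, 0, 0]
R5 ← R5 − (3/2)·R1: [0, 0, 0, 0, 0]
The echelon form has 1 nonzero rows, and every pivot lies in the first 4 columns, so rank(T) = rank([T|b]) = 1.
The system is consistent.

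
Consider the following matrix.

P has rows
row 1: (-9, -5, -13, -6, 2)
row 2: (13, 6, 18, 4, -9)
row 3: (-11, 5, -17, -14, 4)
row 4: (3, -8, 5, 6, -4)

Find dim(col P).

3

Row reduce to echelon form.
R2 ← R2 + (13/9)·R1: [0, -11/9, -7/9, -14/3, -55/9]
R3 ← R3 − (11/9)·R1: [0, 100/9, -10/9, -20/3, 14/9]
R4 ← R4 + (1/3)·R1: [0, -29/3, 2/3, 4, -10/3]
R3 ← R3 + (100/11)·R2: [0, 0, -90/11, -540/11, -54]
R4 ← R4 − (87/11)·R2: [0, 0, 75/11, 450/11, 45]
R4 ← R4 + (5/6)·R3: [0, 0, 0, 0, 0]
Echelon form has 3 nonzero rows, so rank(P) = 3.
The column space has dimension equal to the rank: 3.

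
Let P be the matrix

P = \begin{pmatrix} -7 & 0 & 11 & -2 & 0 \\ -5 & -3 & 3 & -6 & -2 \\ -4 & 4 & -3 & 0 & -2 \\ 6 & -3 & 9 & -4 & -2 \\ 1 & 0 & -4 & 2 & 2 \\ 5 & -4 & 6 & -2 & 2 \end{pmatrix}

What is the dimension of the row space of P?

Row reduce to echelon form.
R2 ← R2 − (5/7)·R1: [0, -3, -34/7, -32/7, -2]
R3 ← R3 − (4/7)·R1: [0, 4, -65/7, 8/7, -2]
R4 ← R4 + (6/7)·R1: [0, -3, 129/7, -40/7, -2]
R5 ← R5 + (1/7)·R1: [0, 0, -17/7, 12/7, 2]
R6 ← R6 + (5/7)·R1: [0, -4, 97/7, -24/7, 2]
R3 ← R3 + (4/3)·R2: [0, 0, -331/21, -104/21, -14/3]
R4 ← R4 − R2: [0, 0, 163/7, -8/7, 0]
R6 ← R6 − (4/3)·R2: [0, 0, 61/3, 8/3, 14/3]
R4 ← R4 + (489/331)·R3: [0, 0, 0, -2800/331, -2282/331]
R5 ← R5 − (51/331)·R3: [0, 0, 0, 820/331, 900/331]
R6 ← R6 + (427/331)·R3: [0, 0, 0, -1232/331, -448/331]
R5 ← R5 + (41/140)·R4: [0, 0, 0, 0, 7/10]
R6 ← R6 − (11/25)·R4: [0, 0, 0, 0, 42/25]
R6 ← R6 − (12/5)·R5: [0, 0, 0, 0, 0]
Echelon form has 5 nonzero rows, so rank(P) = 5.
The row space has dimension equal to the rank: 5.

5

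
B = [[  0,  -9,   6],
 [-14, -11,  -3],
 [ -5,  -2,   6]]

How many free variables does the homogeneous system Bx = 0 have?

0

Row reduce to echelon form.
Swap R1 ↔ R2
R3 ← R3 − (5/14)·R1: [0, 27/14, 99/14]
R3 ← R3 + (3/14)·R2: [0, 0, 117/14]
3 nonzero rows, so rank(B) = 3.
B has 3 columns; by rank–nullity, nullity = 3 − 3 = 0.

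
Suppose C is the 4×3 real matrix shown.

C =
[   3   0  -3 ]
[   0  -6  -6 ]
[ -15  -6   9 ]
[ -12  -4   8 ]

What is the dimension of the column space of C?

2

Row reduce to echelon form.
R3 ← R3 + (5)·R1: [0, -6, -6]
R4 ← R4 + (4)·R1: [0, -4, -4]
R3 ← R3 − R2: [0, 0, 0]
R4 ← R4 − (2/3)·R2: [0, 0, 0]
Echelon form has 2 nonzero rows, so rank(C) = 2.
The column space has dimension equal to the rank: 2.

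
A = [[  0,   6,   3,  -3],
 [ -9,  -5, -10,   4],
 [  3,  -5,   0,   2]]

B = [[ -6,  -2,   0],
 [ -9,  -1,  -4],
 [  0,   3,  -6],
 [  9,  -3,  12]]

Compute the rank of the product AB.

2

First compute AB:
[[-81,  12, -78],
 [135, -19, 128],
 [ 45,  -7,  44]]
Now row reduce the product.
R2 ← R2 + (5/3)·R1: [0, 1, -2]
R3 ← R3 + (5/9)·R1: [0, -1/3, 2/3]
R3 ← R3 + (1/3)·R2: [0, 0, 0]
2 nonzero rows, so rank(AB) = 2.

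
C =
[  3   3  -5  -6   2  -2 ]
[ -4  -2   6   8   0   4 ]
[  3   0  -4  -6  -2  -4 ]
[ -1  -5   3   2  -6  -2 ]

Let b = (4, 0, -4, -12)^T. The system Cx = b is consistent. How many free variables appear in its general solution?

Row reduce the augmented matrix [C | b].
R2 ← R2 + (4/3)·R1: [0, 2, -2/3, 0, 8/3, 4/3, 16/3]
R3 ← R3 − R1: [0, -3, 1, 0, -4, -2, -8]
R4 ← R4 + (1/3)·R1: [0, -4, 4/3, 0, -16/3, -8/3, -32/3]
R3 ← R3 + (3/2)·R2: [0, 0, 0, 0, 0, 0, 0]
R4 ← R4 + (2)·R2: [0, 0, 0, 0, 0, 0, 0]
The echelon form has 2 nonzero rows, and every pivot lies in the first 6 columns, so rank(C) = rank([C|b]) = 2.
The system is consistent.
Free variables = (unknowns) − (rank) = 6 − 2 = 4.

4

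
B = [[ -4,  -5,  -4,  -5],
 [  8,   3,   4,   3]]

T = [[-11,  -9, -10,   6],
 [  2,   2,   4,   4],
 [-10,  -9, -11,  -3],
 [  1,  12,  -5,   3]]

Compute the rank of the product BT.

First compute BT:
[[ 69,   2,  89, -47],
 [-119, -66, -127,  57]]
Now row reduce the product.
R2 ← R2 + (119/69)·R1: [0, -4316/69, 1828/69, -1660/69]
2 nonzero rows, so rank(BT) = 2.

2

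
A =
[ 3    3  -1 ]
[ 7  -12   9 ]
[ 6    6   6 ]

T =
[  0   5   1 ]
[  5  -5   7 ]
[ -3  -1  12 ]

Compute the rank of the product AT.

3

First compute AT:
[[ 18,   1,  12],
 [-87,  86,  31],
 [ 12,  -6, 120]]
Now row reduce the product.
R2 ← R2 + (29/6)·R1: [0, 545/6, 89]
R3 ← R3 − (2/3)·R1: [0, -20/3, 112]
R3 ← R3 + (8/109)·R2: [0, 0, 12920/109]
3 nonzero rows, so rank(AT) = 3.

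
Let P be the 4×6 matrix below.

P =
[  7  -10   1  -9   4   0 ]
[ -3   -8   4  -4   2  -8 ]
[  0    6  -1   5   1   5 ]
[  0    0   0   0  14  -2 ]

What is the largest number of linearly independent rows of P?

4

Row reduce to echelon form.
R2 ← R2 + (3/7)·R1: [0, -86/7, 31/7, -55/7, 26/7, -8]
R3 ← R3 + (21/43)·R2: [0, 0, 50/43, 50/43, 121/43, 47/43]
Echelon form has 4 nonzero rows, so rank(P) = 4.
The rank gives the maximum number of linearly independent rows: 4.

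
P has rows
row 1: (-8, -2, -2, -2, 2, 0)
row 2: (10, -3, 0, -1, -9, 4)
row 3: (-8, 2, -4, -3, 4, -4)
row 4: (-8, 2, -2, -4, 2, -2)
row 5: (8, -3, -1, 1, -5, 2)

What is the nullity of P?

Row reduce to echelon form.
R2 ← R2 + (5/4)·R1: [0, -11/2, -5/2, -7/2, -13/2, 4]
R3 ← R3 − R1: [0, 4, -2, -1, 2, -4]
R4 ← R4 − R1: [0, 4, 0, -2, 0, -2]
R5 ← R5 + R1: [0, -5, -3, -1, -3, 2]
R3 ← R3 + (8/11)·R2: [0, 0, -42/11, -39/11, -30/11, -12/11]
R4 ← R4 + (8/11)·R2: [0, 0, -20/11, -50/11, -52/11, 10/11]
R5 ← R5 − (10/11)·R2: [0, 0, -8/11, 24/11, 32/11, -18/11]
R4 ← R4 − (10/21)·R3: [0, 0, 0, -20/7, -24/7, 10/7]
R5 ← R5 − (4/21)·R3: [0, 0, 0, 20/7, 24/7, -10/7]
R5 ← R5 + R4: [0, 0, 0, 0, 0, 0]
4 nonzero rows, so rank(P) = 4.
P has 6 columns; by rank–nullity, nullity = 6 − 4 = 2.

2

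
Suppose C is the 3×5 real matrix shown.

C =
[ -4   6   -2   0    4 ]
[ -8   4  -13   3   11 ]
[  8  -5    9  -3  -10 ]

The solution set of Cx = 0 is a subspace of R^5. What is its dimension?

Row reduce to echelon form.
R2 ← R2 − (2)·R1: [0, -8, -9, 3, 3]
R3 ← R3 + (2)·R1: [0, 7, 5, -3, -2]
R3 ← R3 + (7/8)·R2: [0, 0, -23/8, -3/8, 5/8]
3 nonzero rows, so rank(C) = 3.
C has 5 columns; by rank–nullity, nullity = 5 − 3 = 2.

2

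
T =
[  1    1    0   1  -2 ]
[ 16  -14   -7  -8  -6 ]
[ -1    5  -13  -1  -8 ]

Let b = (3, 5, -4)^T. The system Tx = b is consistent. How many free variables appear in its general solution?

2

Row reduce the augmented matrix [T | b].
R2 ← R2 − (16)·R1: [0, -30, -7, -24, 26, -43]
R3 ← R3 + R1: [0, 6, -13, 0, -10, -1]
R3 ← R3 + (1/5)·R2: [0, 0, -72/5, -24/5, -24/5, -48/5]
The echelon form has 3 nonzero rows, and every pivot lies in the first 5 columns, so rank(T) = rank([T|b]) = 3.
The system is consistent.
Free variables = (unknowns) − (rank) = 5 − 3 = 2.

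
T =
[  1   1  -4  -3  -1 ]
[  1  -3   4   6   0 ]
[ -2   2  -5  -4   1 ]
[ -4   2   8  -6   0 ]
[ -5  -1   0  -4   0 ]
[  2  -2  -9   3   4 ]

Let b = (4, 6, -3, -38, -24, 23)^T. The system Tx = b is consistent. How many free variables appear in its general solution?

0

Row reduce the augmented matrix [T | b].
R2 ← R2 − R1: [0, -4, 8, 9, 1, 2]
R3 ← R3 + (2)·R1: [0, 4, -13, -10, -1, 5]
R4 ← R4 + (4)·R1: [0, 6, -8, -18, -4, -22]
R5 ← R5 + (5)·R1: [0, 4, -20, -19, -5, -4]
R6 ← R6 − (2)·R1: [0, -4, -1, 9, 6, 15]
R3 ← R3 + R2: [0, 0, -5, -1, 0, 7]
R4 ← R4 + (3/2)·R2: [0, 0, 4, -9/2, -5/2, -19]
R5 ← R5 + R2: [0, 0, -12, -10, -4, -2]
R6 ← R6 − R2: [0, 0, -9, 0, 5, 13]
R4 ← R4 + (4/5)·R3: [0, 0, 0, -53/10, -5/2, -67/5]
R5 ← R5 − (12/5)·R3: [0, 0, 0, -38/5, -4, -94/5]
R6 ← R6 − (9/5)·R3: [0, 0, 0, 9/5, 5, 2/5]
R5 ← R5 − (76/53)·R4: [0, 0, 0, 0, -22/53, 22/53]
R6 ← R6 + (18/53)·R4: [0, 0, 0, 0, 220/53, -220/53]
R6 ← R6 + (10)·R5: [0, 0, 0, 0, 0, 0]
The echelon form has 5 nonzero rows, and every pivot lies in the first 5 columns, so rank(T) = rank([T|b]) = 5.
The system is consistent.
Free variables = (unknowns) − (rank) = 5 − 5 = 0.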